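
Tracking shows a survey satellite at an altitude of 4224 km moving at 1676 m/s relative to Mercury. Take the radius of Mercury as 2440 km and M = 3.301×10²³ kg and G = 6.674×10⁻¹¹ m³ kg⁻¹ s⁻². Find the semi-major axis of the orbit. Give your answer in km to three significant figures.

a ≈ 5790 km

μ = GM = 6.674×10⁻¹¹ × 3.301×10²³ = 2.203×10¹³ m³/s².
r = 2440 + 4224 = 6664.0 km = 6.664×10⁶ m.
Vis-viva rearranged: 1/a = 2/r − v²/μ = 3.001×10⁻⁷ − 1.275×10⁻⁷ = 1.726×10⁻⁷ m⁻¹.
a = 5.793×10⁶ m = 5793.1 km.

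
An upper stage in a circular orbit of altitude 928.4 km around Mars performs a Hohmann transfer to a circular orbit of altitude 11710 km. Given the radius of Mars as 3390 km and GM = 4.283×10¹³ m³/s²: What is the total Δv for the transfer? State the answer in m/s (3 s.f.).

r₁ = 3390 + 928.4 = 4318.4 km = 4.3184×10⁶ m.
r₂ = 3390 + 11710 = 15100 km = 1.5100×10⁷ m.
Transfer ellipse a_t = (r₁ + r₂)/2 = 9.709×10⁶ m.
At r₁: circular v_c1 = √(μ/r₁) = 3149 m/s; transfer-periapsis v_p = √[μ(2/r₁ − 1/a_t)] = 3927 m/s.
Δv₁ = v_p − v_c1 = 778.1 m/s.
At r₂: circular v_c2 = √(μ/r₂) = 1684 m/s; transfer-apoapsis v_a = √[μ(2/r₂ − 1/a_t)] = 1123 m/s.
Δv₂ = v_c2 − v_a = 561.0 m/s.
Total Δv = Δv₁ + Δv₂ = 1339 m/s.

Δv_total ≈ 1340 m/s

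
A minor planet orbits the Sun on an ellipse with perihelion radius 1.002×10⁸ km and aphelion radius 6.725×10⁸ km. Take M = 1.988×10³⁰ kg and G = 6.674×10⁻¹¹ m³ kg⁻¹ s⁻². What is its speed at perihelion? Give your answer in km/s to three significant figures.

μ = GM = 6.674×10⁻¹¹ × 1.988×10³⁰ = 1.327×10²⁰ m³/s².
Semi-major axis a = (r_p + r_a)/2 = 3.8635×10⁸ km = 3.864×10¹¹ m.
Vis-viva: v² = μ(2/r − 1/a) = 1.327×10²⁰ × (1.996×10⁻¹¹ − 2.588×10⁻¹²) = 2.305×10⁹ m²/s².
v = 48010 m/s = 48.01 km/s.

v ≈ 48.0 km/s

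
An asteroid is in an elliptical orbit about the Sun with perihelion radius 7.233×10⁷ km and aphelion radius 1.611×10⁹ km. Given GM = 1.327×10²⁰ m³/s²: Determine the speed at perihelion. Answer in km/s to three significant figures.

Semi-major axis a = (r_p + r_a)/2 = 8.4166×10⁸ km = 8.417×10¹¹ m.
Vis-viva: v² = μ(2/r − 1/a) = 1.327×10²⁰ × (2.765×10⁻¹¹ − 1.188×10⁻¹²) = 3.512×10⁹ m²/s².
v = 59260 m/s = 59.26 km/s.

v ≈ 59.3 km/s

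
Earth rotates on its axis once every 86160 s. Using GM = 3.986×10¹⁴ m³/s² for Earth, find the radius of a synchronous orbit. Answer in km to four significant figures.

A synchronous orbit has period T, so by Kepler's third law a = (μT²/4π²)^(1/3).
μT²/4π² = 3.986×10¹⁴ × (8.616×10⁴)² / 39.48 = 7.495×10²² m³.
a = 4.216×10⁷ m = 42163 km.

r_sync ≈ 42160 km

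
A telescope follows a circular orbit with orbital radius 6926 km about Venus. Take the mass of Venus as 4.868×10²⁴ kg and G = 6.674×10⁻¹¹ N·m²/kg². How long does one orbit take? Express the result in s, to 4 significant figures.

T ≈ 6354 s

μ = GM = 6.674×10⁻¹¹ × 4.868×10²⁴ = 3.249×10¹⁴ m³/s².
r = 6926 km = 6.926×10⁶ m.
Kepler's third law: T = 2π√(r³/μ) = 2π√((6.926×10⁶)³ / 3.249×10¹⁴).
r³/μ = 1.023×10⁶ s², so T = 2π × 1.011×10³ = 6.354×10³ s.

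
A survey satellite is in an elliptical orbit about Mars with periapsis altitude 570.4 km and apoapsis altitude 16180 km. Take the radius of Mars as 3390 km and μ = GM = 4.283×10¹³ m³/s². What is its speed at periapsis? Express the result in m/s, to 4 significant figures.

v ≈ 4241 m/s

r_p = 3390 + 570.4 = 3960.4 km = 3.9604×10⁶ m.
r_a = 3390 + 16180 = 19570 km = 1.9570×10⁷ m.
Semi-major axis a = (r_p + r_a)/2 = 11765 km = 1.177×10⁷ m.
Vis-viva: v² = μ(2/r − 1/a) = 4.283×10¹³ × (5.050×10⁻⁷ − 8.500×10⁻⁸) = 1.799×10⁷ m²/s².
v = 4241 m/s.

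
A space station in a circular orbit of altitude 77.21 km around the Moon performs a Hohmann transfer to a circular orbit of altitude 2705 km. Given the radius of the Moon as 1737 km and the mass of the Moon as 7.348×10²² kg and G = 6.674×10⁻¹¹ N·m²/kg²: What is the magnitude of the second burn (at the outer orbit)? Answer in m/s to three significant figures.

Δv ≈ 251 m/s

μ = GM = 6.674×10⁻¹¹ × 7.348×10²² = 4.904×10¹² m³/s².
r₁ = 1737 + 77.21 = 1814.2 km = 1.8142×10⁶ m.
r₂ = 1737 + 2705 = 4442.0 km = 4.4420×10⁶ m.
Transfer ellipse a_t = (r₁ + r₂)/2 = 3.128×10⁶ m.
At r₁: circular v_c1 = √(μ/r₁) = 1644 m/s; transfer-perilune v_p = √[μ(2/r₁ − 1/a_t)] = 1959 m/s.
At r₂: circular v_c2 = √(μ/r₂) = 1051 m/s; transfer-apolune v_a = √[μ(2/r₂ − 1/a_t)] = 800.2 m/s.
Δv₂ = v_c2 − v_a = 250.5 m/s.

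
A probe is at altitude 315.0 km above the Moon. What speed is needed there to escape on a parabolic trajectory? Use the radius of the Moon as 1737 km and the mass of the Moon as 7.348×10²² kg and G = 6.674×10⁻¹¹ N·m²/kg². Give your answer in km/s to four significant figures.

μ = GM = 6.674×10⁻¹¹ × 7.348×10²² = 4.904×10¹² m³/s².
r = 1737 + 315.0 = 2052.0 km = 2.0520×10⁶ m.
Escape speed v_esc = √(2μ/r) = √(2 × 4.904×10¹² / 2.052×10⁶) = √(4.780×10⁶) = 2186 m/s.
= 2.186 km/s.

v_esc ≈ 2.186 km/s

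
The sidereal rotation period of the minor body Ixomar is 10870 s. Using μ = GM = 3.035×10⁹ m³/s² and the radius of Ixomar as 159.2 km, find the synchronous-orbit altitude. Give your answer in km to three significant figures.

h_sync ≈ 49.5 km

A synchronous orbit has period T, so by Kepler's third law a = (μT²/4π²)^(1/3).
μT²/4π² = 3.035×10⁹ × (1.087×10⁴)² / 39.48 = 9.084×10¹⁵ m³.
a = 2.087×10⁵ m = 208.65 km.
Altitude h = a − R = 208.65 − 159.2 = 49.450 km.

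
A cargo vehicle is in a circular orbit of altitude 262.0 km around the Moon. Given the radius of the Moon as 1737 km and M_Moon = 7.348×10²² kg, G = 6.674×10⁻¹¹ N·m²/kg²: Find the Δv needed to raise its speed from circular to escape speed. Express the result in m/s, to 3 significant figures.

μ = GM = 6.674×10⁻¹¹ × 7.348×10²² = 4.904×10¹² m³/s².
r = 1737 + 262.0 = 1999.0 km = 1.9990×10⁶ m.
Circular speed v_c = √(μ/r) = 1566 m/s.
Escape speed v_esc = √(2μ/r) = √2 × v_c = 2215 m/s.
Δv = v_esc − v_c = 648.8 m/s.

Δv ≈ 649 m/s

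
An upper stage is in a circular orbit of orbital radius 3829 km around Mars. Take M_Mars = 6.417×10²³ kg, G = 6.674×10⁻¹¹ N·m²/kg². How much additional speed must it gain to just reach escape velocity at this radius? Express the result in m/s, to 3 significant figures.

μ = GM = 6.674×10⁻¹¹ × 6.417×10²³ = 4.283×10¹³ m³/s².
r = 3829 km = 3.829×10⁶ m.
Circular speed v_c = √(μ/r) = 3344 m/s.
Escape speed v_esc = √(2μ/r) = √2 × v_c = 4730 m/s.
Δv = v_esc − v_c = 1385 m/s.

Δv ≈ 1390 m/s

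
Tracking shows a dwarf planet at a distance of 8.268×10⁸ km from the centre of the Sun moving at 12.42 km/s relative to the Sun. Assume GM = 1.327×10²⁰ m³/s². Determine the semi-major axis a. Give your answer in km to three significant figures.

r = 8.268×10¹¹ m.
Vis-viva rearranged: 1/a = 2/r − v²/μ = 2.419×10⁻¹² − 1.162×10⁻¹² = 1.257×10⁻¹² m⁻¹.
a = 7.958×10¹¹ m = 7.9585×10⁸ km.

a ≈ 7.96×10⁸ km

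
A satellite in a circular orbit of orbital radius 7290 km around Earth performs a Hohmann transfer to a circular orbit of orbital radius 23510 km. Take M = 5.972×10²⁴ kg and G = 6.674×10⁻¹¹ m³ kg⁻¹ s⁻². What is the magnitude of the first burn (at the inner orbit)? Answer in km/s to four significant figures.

μ = GM = 6.674×10⁻¹¹ × 5.972×10²⁴ = 3.986×10¹⁴ m³/s².
r₁ = 7290 km = 7.290×10⁶ m.
r₂ = 23510 km = 2.351×10⁷ m.
Transfer ellipse a_t = (r₁ + r₂)/2 = 1.540×10⁷ m.
At r₁: circular v_c1 = √(μ/r₁) = 7394 m/s; transfer-perigee v_p = √[μ(2/r₁ − 1/a_t)] = 9136 m/s.
Δv₁ = v_p − v_c1 = 1742 m/s.
= 1.742 km/s.

Δv ≈ 1.742 km/s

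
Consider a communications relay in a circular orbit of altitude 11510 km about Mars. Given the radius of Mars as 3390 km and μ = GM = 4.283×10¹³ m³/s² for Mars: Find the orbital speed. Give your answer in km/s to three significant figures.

r = 3390 + 11510 = 14900 km = 1.4900×10⁷ m.
For a circular orbit v = √(μ/r) = √(4.283×10¹³ / 1.490×10⁷) = √(2.874×10⁶) = 1695 m/s.
That is 1.695 km/s.

v ≈ 1.70 km/s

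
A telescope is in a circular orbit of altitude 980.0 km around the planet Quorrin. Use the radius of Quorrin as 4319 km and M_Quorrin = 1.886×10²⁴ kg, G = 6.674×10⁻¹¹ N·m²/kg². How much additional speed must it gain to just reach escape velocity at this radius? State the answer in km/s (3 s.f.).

μ = GM = 6.674×10⁻¹¹ × 1.886×10²⁴ = 1.259×10¹⁴ m³/s².
r = 4319 + 980.0 = 5299.0 km = 5.2990×10⁶ m.
Circular speed v_c = √(μ/r) = 4874 m/s.
Escape speed v_esc = √(2μ/r) = √2 × v_c = 6893 m/s.
Δv = v_esc − v_c = 2019 m/s = 2.019 km/s.

Δv ≈ 2.02 km/s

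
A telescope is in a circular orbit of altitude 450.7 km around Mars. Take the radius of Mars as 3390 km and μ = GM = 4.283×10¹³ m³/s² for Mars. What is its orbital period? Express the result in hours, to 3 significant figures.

T ≈ 2.01 hours

r = 3390 + 450.7 = 3840.7 km = 3.8407×10⁶ m.
Kepler's third law: T = 2π√(r³/μ) = 2π√((3.841×10⁶)³ / 4.283×10¹³).
r³/μ = 1.323×10⁶ s², so T = 2π × 1.150×10³ = 7.226×10³ s.
Converting: 7.226×10³ s ÷ 3600 = 2.007 hours.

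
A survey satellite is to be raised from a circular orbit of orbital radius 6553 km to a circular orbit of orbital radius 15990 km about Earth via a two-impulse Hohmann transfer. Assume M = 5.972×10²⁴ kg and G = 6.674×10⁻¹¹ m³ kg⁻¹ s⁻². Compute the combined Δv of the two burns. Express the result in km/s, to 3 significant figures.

Δv_total ≈ 2.68 km/s

μ = GM = 6.674×10⁻¹¹ × 5.972×10²⁴ = 3.986×10¹⁴ m³/s².
r₁ = 6553 km = 6.553×10⁶ m.
r₂ = 15990 km = 1.599×10⁷ m.
Transfer ellipse a_t = (r₁ + r₂)/2 = 1.127×10⁷ m.
At r₁: circular v_c1 = √(μ/r₁) = 7799 m/s; transfer-perigee v_p = √[μ(2/r₁ − 1/a_t)] = 9289 m/s.
Δv₁ = v_p − v_c1 = 1490 m/s.
At r₂: circular v_c2 = √(μ/r₂) = 4993 m/s; transfer-apogee v_a = √[μ(2/r₂ − 1/a_t)] = 3807 m/s.
Δv₂ = v_c2 − v_a = 1186 m/s.
Total Δv = Δv₁ + Δv₂ = 2676 m/s = 2.676 km/s.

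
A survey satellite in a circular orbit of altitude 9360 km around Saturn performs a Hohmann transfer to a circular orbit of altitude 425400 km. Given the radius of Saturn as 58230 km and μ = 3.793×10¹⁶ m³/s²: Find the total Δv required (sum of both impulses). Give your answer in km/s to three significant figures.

r₁ = 58230 + 9360 = 67590 km = 6.7590×10⁷ m.
r₂ = 58230 + 425400 = 483630 km = 4.8363×10⁸ m.
Transfer ellipse a_t = (r₁ + r₂)/2 = 2.756×10⁸ m.
At r₁: circular v_c1 = √(μ/r₁) = 23690 m/s; transfer-perikrone v_p = √[μ(2/r₁ − 1/a_t)] = 31380 m/s.
Δv₁ = v_p − v_c1 = 7691 m/s.
At r₂: circular v_c2 = √(μ/r₂) = 8856 m/s; transfer-apokrone v_a = √[μ(2/r₂ − 1/a_t)] = 4386 m/s.
Δv₂ = v_c2 − v_a = 4470 m/s.
Total Δv = Δv₁ + Δv₂ = 12160 m/s = 12.16 km/s.

Δv_total ≈ 12.2 km/s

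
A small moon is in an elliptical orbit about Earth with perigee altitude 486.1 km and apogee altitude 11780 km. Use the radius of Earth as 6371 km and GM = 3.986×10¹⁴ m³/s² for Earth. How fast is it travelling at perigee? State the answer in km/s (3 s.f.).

r_p = 6371 + 486.1 = 6857.1 km = 6.8571×10⁶ m.
r_a = 6371 + 11780 = 18151 km = 1.8151×10⁷ m.
Semi-major axis a = (r_p + r_a)/2 = 12504 km = 1.250×10⁷ m.
Vis-viva: v² = μ(2/r − 1/a) = 3.986×10¹⁴ × (2.917×10⁻⁷ − 7.997×10⁻⁸) = 8.438×10⁷ m²/s².
v = 9186 m/s = 9.186 km/s.

v ≈ 9.19 km/s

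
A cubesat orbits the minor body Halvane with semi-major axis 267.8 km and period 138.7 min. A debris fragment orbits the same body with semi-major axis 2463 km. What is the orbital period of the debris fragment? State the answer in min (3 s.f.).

T₂ ≈ 3870 min

Kepler's third law: T² ∝ a³, so T₂ = T₁ (a₂/a₁)^(3/2).
a₂/a₁ = 9.197, (a₂/a₁)^(3/2) = 27.89.
T₂ = 138.7 × 27.89 = 3869 min.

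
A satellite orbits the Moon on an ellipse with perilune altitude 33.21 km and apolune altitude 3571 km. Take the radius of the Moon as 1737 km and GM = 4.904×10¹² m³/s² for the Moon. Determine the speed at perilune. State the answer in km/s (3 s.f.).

r_p = 1737 + 33.21 = 1770.2 km = 1.7702×10⁶ m.
r_a = 1737 + 3571 = 5308.0 km = 5.3080×10⁶ m.
Semi-major axis a = (r_p + r_a)/2 = 3539.1 km = 3.539×10⁶ m.
Vis-viva: v² = μ(2/r − 1/a) = 4.904×10¹² × (1.130×10⁻⁶ − 2.826×10⁻⁷) = 4.155×10⁶ m²/s².
v = 2038 m/s = 2.038 km/s.

v ≈ 2.04 km/s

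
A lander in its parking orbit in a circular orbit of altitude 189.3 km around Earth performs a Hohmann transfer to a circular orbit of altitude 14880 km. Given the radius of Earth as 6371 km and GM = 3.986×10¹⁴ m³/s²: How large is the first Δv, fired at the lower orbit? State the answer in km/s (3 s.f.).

r₁ = 6371 + 189.3 = 6560.3 km = 6.5603×10⁶ m.
r₂ = 6371 + 14880 = 21251 km = 2.1251×10⁷ m.
Transfer ellipse a_t = (r₁ + r₂)/2 = 1.391×10⁷ m.
At r₁: circular v_c1 = √(μ/r₁) = 7795 m/s; transfer-perigee v_p = √[μ(2/r₁ − 1/a_t)] = 9636 m/s.
Δv₁ = v_p − v_c1 = 1841 m/s.
= 1.841 km/s.

Δv ≈ 1.84 km/s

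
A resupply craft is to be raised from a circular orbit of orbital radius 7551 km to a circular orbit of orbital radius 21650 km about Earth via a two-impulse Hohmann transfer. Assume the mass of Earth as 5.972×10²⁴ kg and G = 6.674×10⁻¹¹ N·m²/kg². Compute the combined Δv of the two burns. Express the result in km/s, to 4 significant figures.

μ = GM = 6.674×10⁻¹¹ × 5.972×10²⁴ = 3.986×10¹⁴ m³/s².
r₁ = 7551 km = 7.551×10⁶ m.
r₂ = 21650 km = 2.165×10⁷ m.
Transfer ellipse a_t = (r₁ + r₂)/2 = 1.460×10⁷ m.
At r₁: circular v_c1 = √(μ/r₁) = 7265 m/s; transfer-perigee v_p = √[μ(2/r₁ − 1/a_t)] = 8847 m/s.
Δv₁ = v_p − v_c1 = 1582 m/s.
At r₂: circular v_c2 = √(μ/r₂) = 4291 m/s; transfer-apogee v_a = √[μ(2/r₂ − 1/a_t)] = 3086 m/s.
Δv₂ = v_c2 − v_a = 1205 m/s.
Total Δv = Δv₁ + Δv₂ = 2787 m/s = 2.787 km/s.

Δv_total ≈ 2.787 km/s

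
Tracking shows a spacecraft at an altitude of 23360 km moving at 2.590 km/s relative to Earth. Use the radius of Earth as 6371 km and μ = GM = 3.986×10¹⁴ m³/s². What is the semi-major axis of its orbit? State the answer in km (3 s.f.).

a ≈ 19800 km

r = 6371 + 23360 = 29731 km = 2.973×10⁷ m.
Vis-viva rearranged: 1/a = 2/r − v²/μ = 6.727×10⁻⁸ − 1.683×10⁻⁸ = 5.044×10⁻⁸ m⁻¹.
a = 1.983×10⁷ m = 19825 km.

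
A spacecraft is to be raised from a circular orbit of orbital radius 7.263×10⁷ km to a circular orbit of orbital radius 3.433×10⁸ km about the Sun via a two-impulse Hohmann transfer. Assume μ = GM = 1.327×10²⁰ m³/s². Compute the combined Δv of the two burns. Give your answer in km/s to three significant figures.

Δv_total ≈ 20.2 km/s

r₁ = 7.263×10⁷ km = 7.263×10¹⁰ m.
r₂ = 3.433×10⁸ km = 3.433×10¹¹ m.
Transfer ellipse a_t = (r₁ + r₂)/2 = 2.080×10¹¹ m.
At r₁: circular v_c1 = √(μ/r₁) = 42740 m/s; transfer-perihelion v_p = √[μ(2/r₁ − 1/a_t)] = 54920 m/s.
Δv₁ = v_p − v_c1 = 12170 m/s.
At r₂: circular v_c2 = √(μ/r₂) = 19660 m/s; transfer-aphelion v_a = √[μ(2/r₂ − 1/a_t)] = 11620 m/s.
Δv₂ = v_c2 − v_a = 8042 m/s.
Total Δv = Δv₁ + Δv₂ = 20220 m/s = 20.22 km/s.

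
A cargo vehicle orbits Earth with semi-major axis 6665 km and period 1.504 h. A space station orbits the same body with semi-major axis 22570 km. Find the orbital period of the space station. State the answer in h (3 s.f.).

T₂ ≈ 9.37 h

Kepler's third law: T² ∝ a³, so T₂ = T₁ (a₂/a₁)^(3/2).
a₂/a₁ = 3.386, (a₂/a₁)^(3/2) = 6.232.
T₂ = 1.504 × 6.232 = 9.372 h.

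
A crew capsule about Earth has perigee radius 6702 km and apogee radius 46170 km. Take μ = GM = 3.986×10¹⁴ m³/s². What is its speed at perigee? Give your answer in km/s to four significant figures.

v ≈ 10.19 km/s

Semi-major axis a = (r_p + r_a)/2 = 26436 km = 2.644×10⁷ m.
Vis-viva: v² = μ(2/r − 1/a) = 3.986×10¹⁴ × (2.984×10⁻⁷ − 3.783×10⁻⁸) = 1.039×10⁸ m²/s².
v = 10190 m/s = 10.19 km/s.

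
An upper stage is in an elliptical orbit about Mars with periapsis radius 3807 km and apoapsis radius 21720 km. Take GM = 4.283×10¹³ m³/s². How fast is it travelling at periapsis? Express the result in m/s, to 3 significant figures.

Semi-major axis a = (r_p + r_a)/2 = 12764 km = 1.276×10⁷ m.
Vis-viva: v² = μ(2/r − 1/a) = 4.283×10¹³ × (5.253×10⁻⁷ − 7.835×10⁻⁸) = 1.914×10⁷ m²/s².
v = 4375 m/s.

v ≈ 4380 m/s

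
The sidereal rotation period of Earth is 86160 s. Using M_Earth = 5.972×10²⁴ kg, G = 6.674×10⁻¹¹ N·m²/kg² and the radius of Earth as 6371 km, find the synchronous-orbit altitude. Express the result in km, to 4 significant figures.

μ = GM = 6.674×10⁻¹¹ × 5.972×10²⁴ = 3.986×10¹⁴ m³/s².
A synchronous orbit has period T, so by Kepler's third law a = (μT²/4π²)^(1/3).
μT²/4π² = 3.986×10¹⁴ × (8.616×10⁴)² / 39.48 = 7.495×10²² m³.
a = 4.216×10⁷ m = 42162 km.
Altitude h = a − R = 42162 − 6371 = 35791 km.

h_sync ≈ 35790 km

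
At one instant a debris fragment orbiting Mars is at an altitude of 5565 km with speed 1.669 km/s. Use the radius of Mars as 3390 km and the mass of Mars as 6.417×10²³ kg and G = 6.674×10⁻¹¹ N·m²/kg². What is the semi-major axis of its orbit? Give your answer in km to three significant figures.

a ≈ 6320 km

μ = GM = 6.674×10⁻¹¹ × 6.417×10²³ = 4.283×10¹³ m³/s².
r = 3390 + 5565 = 8955.0 km = 8.955×10⁶ m.
Specific orbital energy ε = v²/2 − μ/r = (1669)²/2 − 4.283×10¹³/8.955×10⁶ = -3.390×10⁶ J/kg.
Since ε = −μ/(2a), a = −μ/(2ε) = 6.317×10⁶ m = 6317.2 km.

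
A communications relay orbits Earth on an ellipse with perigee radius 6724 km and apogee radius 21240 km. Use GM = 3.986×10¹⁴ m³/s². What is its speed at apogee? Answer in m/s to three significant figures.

v ≈ 3000 m/s

Semi-major axis a = (r_p + r_a)/2 = 13982 km = 1.398×10⁷ m.
Vis-viva: v² = μ(2/r − 1/a) = 3.986×10¹⁴ × (9.416×10⁻⁸ − 7.152×10⁻⁸) = 9.025×10⁶ m²/s².
v = 3004 m/s.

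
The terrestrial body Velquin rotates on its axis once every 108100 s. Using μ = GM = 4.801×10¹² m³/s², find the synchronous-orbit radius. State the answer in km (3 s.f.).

r_sync ≈ 11200 km

A synchronous orbit has period T, so by Kepler's third law a = (μT²/4π²)^(1/3).
μT²/4π² = 4.801×10¹² × (1.081×10⁵)² / 39.48 = 1.421×10²¹ m³.
a = 1.124×10⁷ m = 11243 km.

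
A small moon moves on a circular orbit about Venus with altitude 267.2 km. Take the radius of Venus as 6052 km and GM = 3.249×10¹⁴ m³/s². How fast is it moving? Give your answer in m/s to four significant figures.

r = 6052 + 267.2 = 6319.2 km = 6.3192×10⁶ m.
For a circular orbit v = √(μ/r) = √(3.249×10¹⁴ / 6.319×10⁶) = √(5.141×10⁷) = 7170 m/s.

v ≈ 7170 m/s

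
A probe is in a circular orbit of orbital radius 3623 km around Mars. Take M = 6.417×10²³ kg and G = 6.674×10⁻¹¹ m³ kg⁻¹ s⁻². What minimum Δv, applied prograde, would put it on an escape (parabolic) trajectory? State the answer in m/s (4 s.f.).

μ = GM = 6.674×10⁻¹¹ × 6.417×10²³ = 4.283×10¹³ m³/s².
r = 3623 km = 3.623×10⁶ m.
Circular speed v_c = √(μ/r) = 3438 m/s.
Escape speed v_esc = √(2μ/r) = √2 × v_c = 4862 m/s.
Δv = v_esc − v_c = 1424 m/s.

Δv ≈ 1424 m/s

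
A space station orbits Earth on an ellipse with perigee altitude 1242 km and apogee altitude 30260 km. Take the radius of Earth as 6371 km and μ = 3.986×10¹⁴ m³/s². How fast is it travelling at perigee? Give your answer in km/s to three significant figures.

v ≈ 9.31 km/s

r_p = 6371 + 1242 = 7613.0 km = 7.6130×10⁶ m.
r_a = 6371 + 30260 = 36631 km = 3.6631×10⁷ m.
Semi-major axis a = (r_p + r_a)/2 = 22122 km = 2.212×10⁷ m.
Vis-viva: v² = μ(2/r − 1/a) = 3.986×10¹⁴ × (2.627×10⁻⁷ − 4.520×10⁻⁸) = 8.670×10⁷ m²/s².
v = 9311 m/s = 9.311 km/s.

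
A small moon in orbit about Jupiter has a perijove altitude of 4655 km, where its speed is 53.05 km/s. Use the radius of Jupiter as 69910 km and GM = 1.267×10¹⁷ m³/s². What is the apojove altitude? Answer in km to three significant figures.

r_p = 69910 + 4655 = 74565 km = 7.456×10⁷ m.
Specific energy ε = v²/2 − μ/r = -2.920×10⁸ J/kg, so a = −μ/(2ε) = 2.169×10⁸ m.
The apsides satisfy r_p + r_a = 2a, so the apojove radius is 2a − r_p = 3.593×10⁸ m = 3.5928×10⁵ km.
Apojove altitude = 3.5928×10⁵ − 69910 = 2.8937×10⁵ km.

apojove altitude ≈ 2.89×10⁵ km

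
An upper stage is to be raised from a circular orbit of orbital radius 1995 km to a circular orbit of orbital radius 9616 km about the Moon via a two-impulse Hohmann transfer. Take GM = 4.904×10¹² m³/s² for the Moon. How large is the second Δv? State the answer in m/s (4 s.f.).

r₁ = 1995 km = 1.995×10⁶ m.
r₂ = 9616 km = 9.616×10⁶ m.
Transfer ellipse a_t = (r₁ + r₂)/2 = 5.806×10⁶ m.
At r₁: circular v_c1 = √(μ/r₁) = 1568 m/s; transfer-perilune v_p = √[μ(2/r₁ − 1/a_t)] = 2018 m/s.
At r₂: circular v_c2 = √(μ/r₂) = 714.1 m/s; transfer-apolune v_a = √[μ(2/r₂ − 1/a_t)] = 418.6 m/s.
Δv₂ = v_c2 − v_a = 295.5 m/s.

Δv ≈ 295.5 m/s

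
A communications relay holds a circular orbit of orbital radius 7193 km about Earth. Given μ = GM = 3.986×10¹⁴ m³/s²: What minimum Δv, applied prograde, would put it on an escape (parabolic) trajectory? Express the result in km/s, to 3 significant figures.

r = 7193 km = 7.193×10⁶ m.
Circular speed v_c = √(μ/r) = 7444 m/s.
Escape speed v_esc = √(2μ/r) = √2 × v_c = 10530 m/s.
Δv = v_esc − v_c = 3083 m/s = 3.083 km/s.

Δv ≈ 3.08 km/s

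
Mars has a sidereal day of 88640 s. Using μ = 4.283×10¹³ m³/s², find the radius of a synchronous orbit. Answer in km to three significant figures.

r_sync ≈ 20400 km

A synchronous orbit has period T, so by Kepler's third law a = (μT²/4π²)^(1/3).
μT²/4π² = 4.283×10¹³ × (8.864×10⁴)² / 39.48 = 8.524×10²¹ m³.
a = 2.043×10⁷ m = 20428 km.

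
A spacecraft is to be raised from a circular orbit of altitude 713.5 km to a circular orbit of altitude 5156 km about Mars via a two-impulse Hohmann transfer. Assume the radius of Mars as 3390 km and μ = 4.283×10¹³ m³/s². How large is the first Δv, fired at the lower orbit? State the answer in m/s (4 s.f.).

Δv ≈ 524.7 m/s

r₁ = 3390 + 713.5 = 4103.5 km = 4.1035×10⁶ m.
r₂ = 3390 + 5156 = 8546.0 km = 8.5460×10⁶ m.
Transfer ellipse a_t = (r₁ + r₂)/2 = 6.325×10⁶ m.
At r₁: circular v_c1 = √(μ/r₁) = 3231 m/s; transfer-periapsis v_p = √[μ(2/r₁ − 1/a_t)] = 3755 m/s.
Δv₁ = v_p − v_c1 = 524.7 m/s.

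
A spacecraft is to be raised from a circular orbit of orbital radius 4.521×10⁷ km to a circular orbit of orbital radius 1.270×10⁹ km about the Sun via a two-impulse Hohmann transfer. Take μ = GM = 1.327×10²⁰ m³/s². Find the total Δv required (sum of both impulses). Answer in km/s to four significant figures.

Δv_total ≈ 28.65 km/s

r₁ = 4.521×10⁷ km = 4.521×10¹⁰ m.
r₂ = 1.270×10⁹ km = 1.270×10¹² m.
Transfer ellipse a_t = (r₁ + r₂)/2 = 6.576×10¹¹ m.
At r₁: circular v_c1 = √(μ/r₁) = 54180 m/s; transfer-perihelion v_p = √[μ(2/r₁ − 1/a_t)] = 75290 m/s.
Δv₁ = v_p − v_c1 = 21110 m/s.
At r₂: circular v_c2 = √(μ/r₂) = 10220 m/s; transfer-aphelion v_a = √[μ(2/r₂ − 1/a_t)] = 2680 m/s.
Δv₂ = v_c2 − v_a = 7542 m/s.
Total Δv = Δv₁ + Δv₂ = 28650 m/s = 28.65 km/s.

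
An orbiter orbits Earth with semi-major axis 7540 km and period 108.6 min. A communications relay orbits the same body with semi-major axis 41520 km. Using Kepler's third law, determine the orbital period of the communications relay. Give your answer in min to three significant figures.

T₂ ≈ 1400 min

Kepler's third law: T² ∝ a³, so T₂ = T₁ (a₂/a₁)^(3/2).
a₂/a₁ = 5.507, (a₂/a₁)^(3/2) = 12.92.
T₂ = 108.6 × 12.92 = 1403 min.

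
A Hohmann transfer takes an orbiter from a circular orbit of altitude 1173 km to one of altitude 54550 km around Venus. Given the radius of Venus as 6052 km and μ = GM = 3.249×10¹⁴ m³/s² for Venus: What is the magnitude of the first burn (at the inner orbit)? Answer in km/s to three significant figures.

r₁ = 6052 + 1173 = 7225.0 km = 7.2250×10⁶ m.
r₂ = 6052 + 54550 = 60602 km = 6.0602×10⁷ m.
Transfer ellipse a_t = (r₁ + r₂)/2 = 3.391×10⁷ m.
At r₁: circular v_c1 = √(μ/r₁) = 6706 m/s; transfer-periapsis v_p = √[μ(2/r₁ − 1/a_t)] = 8964 m/s.
Δv₁ = v_p − v_c1 = 2258 m/s.
= 2.258 km/s.

Δv ≈ 2.26 km/s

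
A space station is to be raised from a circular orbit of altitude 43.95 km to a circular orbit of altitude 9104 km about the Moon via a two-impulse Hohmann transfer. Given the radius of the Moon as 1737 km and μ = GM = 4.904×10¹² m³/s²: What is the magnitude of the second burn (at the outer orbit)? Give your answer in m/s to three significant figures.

r₁ = 1737 + 43.95 = 1781.0 km = 1.7810×10⁶ m.
r₂ = 1737 + 9104 = 10841 km = 1.0841×10⁷ m.
Transfer ellipse a_t = (r₁ + r₂)/2 = 6.311×10⁶ m.
At r₁: circular v_c1 = √(μ/r₁) = 1659 m/s; transfer-perilune v_p = √[μ(2/r₁ − 1/a_t)] = 2175 m/s.
At r₂: circular v_c2 = √(μ/r₂) = 672.6 m/s; transfer-apolune v_a = √[μ(2/r₂ − 1/a_t)] = 357.3 m/s.
Δv₂ = v_c2 − v_a = 315.3 m/s.

Δv ≈ 315 m/s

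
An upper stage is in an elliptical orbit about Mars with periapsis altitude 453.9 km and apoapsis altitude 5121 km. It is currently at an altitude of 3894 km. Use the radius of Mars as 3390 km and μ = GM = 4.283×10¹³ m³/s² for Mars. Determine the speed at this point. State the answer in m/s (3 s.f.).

v ≈ 2200 m/s

r_p = 3390 + 453.9 = 3843.9 km = 3.8439×10⁶ m.
r_a = 3390 + 5121 = 8511.0 km = 8.5110×10⁶ m.
r = 3390 + 3894 = 7284.0 km = 7.284×10⁶ m.
Semi-major axis a = (r_p + r_a)/2 = 6177.4 km = 6.177×10⁶ m.
Vis-viva: v² = μ(2/r − 1/a) = 4.283×10¹³ × (2.746×10⁻⁷ − 1.619×10⁻⁷) = 4.827×10⁶ m²/s².
v = 2197 m/s.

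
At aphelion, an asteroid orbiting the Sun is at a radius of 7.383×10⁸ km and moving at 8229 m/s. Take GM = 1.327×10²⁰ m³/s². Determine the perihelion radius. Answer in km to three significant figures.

r_a = 7.383×10¹¹ m.
Specific energy ε = v²/2 − μ/r = -1.459×10⁸ J/kg, so a = −μ/(2ε) = 4.548×10¹¹ m.
The apsides satisfy r_p + r_a = 2a, so the perihelion radius is 2a − r_a = 1.714×10¹¹ m = 1.7136×10⁸ km.

perihelion radius ≈ 1.71×10⁸ km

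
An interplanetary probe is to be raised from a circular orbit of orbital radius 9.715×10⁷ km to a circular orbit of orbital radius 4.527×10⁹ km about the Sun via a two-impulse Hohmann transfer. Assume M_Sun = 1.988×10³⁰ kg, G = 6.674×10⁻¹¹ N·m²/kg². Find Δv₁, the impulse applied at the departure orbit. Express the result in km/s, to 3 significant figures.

μ = GM = 6.674×10⁻¹¹ × 1.988×10³⁰ = 1.327×10²⁰ m³/s².
r₁ = 9.715×10⁷ km = 9.715×10¹⁰ m.
r₂ = 4.527×10⁹ km = 4.527×10¹² m.
Transfer ellipse a_t = (r₁ + r₂)/2 = 2.312×10¹² m.
At r₁: circular v_c1 = √(μ/r₁) = 36960 m/s; transfer-perihelion v_p = √[μ(2/r₁ − 1/a_t)] = 51710 m/s.
Δv₁ = v_p − v_c1 = 14760 m/s.
= 14.76 km/s.

Δv ≈ 14.8 km/s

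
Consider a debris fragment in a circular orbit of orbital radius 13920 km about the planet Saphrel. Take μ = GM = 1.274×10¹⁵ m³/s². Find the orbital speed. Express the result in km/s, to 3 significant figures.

r = 13920 km = 1.392×10⁷ m.
For a circular orbit v = √(μ/r) = √(1.274×10¹⁵ / 1.392×10⁷) = √(9.152×10⁷) = 9567 m/s.
That is 9.567 km/s.

v ≈ 9.57 km/s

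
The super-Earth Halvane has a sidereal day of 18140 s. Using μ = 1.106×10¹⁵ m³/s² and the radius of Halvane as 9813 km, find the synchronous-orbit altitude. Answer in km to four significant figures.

h_sync ≈ 11150 km

A synchronous orbit has period T, so by Kepler's third law a = (μT²/4π²)^(1/3).
μT²/4π² = 1.106×10¹⁵ × (1.814×10⁴)² / 39.48 = 9.219×10²¹ m³.
a = 2.097×10⁷ m = 20968 km.
Altitude h = a − R = 20968 − 9813 = 11155 km.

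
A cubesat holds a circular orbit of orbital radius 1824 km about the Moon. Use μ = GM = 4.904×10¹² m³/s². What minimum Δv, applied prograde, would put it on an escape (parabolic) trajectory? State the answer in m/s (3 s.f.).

Δv ≈ 679 m/s

r = 1824 km = 1.824×10⁶ m.
Circular speed v_c = √(μ/r) = 1640 m/s.
Escape speed v_esc = √(2μ/r) = √2 × v_c = 2319 m/s.
Δv = v_esc − v_c = 679.2 m/s.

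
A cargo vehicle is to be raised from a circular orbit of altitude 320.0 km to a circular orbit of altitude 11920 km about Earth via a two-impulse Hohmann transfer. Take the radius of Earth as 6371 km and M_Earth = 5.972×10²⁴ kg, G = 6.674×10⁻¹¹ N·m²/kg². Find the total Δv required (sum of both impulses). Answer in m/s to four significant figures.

Δv_total ≈ 2873 m/s

μ = GM = 6.674×10⁻¹¹ × 5.972×10²⁴ = 3.986×10¹⁴ m³/s².
r₁ = 6371 + 320.0 = 6691.0 km = 6.6910×10⁶ m.
r₂ = 6371 + 11920 = 18291 km = 1.8291×10⁷ m.
Transfer ellipse a_t = (r₁ + r₂)/2 = 1.249×10⁷ m.
At r₁: circular v_c1 = √(μ/r₁) = 7718 m/s; transfer-perigee v_p = √[μ(2/r₁ − 1/a_t)] = 9340 m/s.
Δv₁ = v_p − v_c1 = 1622 m/s.
At r₂: circular v_c2 = √(μ/r₂) = 4668 m/s; transfer-apogee v_a = √[μ(2/r₂ − 1/a_t)] = 3416 m/s.
Δv₂ = v_c2 − v_a = 1252 m/s.
Total Δv = Δv₁ + Δv₂ = 2873 m/s.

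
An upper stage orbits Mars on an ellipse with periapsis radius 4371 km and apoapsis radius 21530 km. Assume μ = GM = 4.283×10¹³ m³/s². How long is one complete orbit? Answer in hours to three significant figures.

T ≈ 12.4 hours

Semi-major axis a = (r_p + r_a)/2 = (4371.0 + 21530)/2 = 12950 km = 1.295×10⁷ m.
By Kepler's third law T = 2π√(a³/μ) = 2π × 7.121×10³ = 4.474×10⁴ s.
= 12.43 hours.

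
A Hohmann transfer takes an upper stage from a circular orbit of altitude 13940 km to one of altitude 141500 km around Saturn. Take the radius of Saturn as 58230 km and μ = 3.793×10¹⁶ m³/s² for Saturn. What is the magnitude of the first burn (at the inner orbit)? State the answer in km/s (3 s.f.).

r₁ = 58230 + 13940 = 72170 km = 7.2170×10⁷ m.
r₂ = 58230 + 141500 = 199730 km = 1.9973×10⁸ m.
Transfer ellipse a_t = (r₁ + r₂)/2 = 1.360×10⁸ m.
At r₁: circular v_c1 = √(μ/r₁) = 22930 m/s; transfer-perikrone v_p = √[μ(2/r₁ − 1/a_t)] = 27790 m/s.
Δv₁ = v_p − v_c1 = 4862 m/s.
= 4.862 km/s.

Δv ≈ 4.86 km/s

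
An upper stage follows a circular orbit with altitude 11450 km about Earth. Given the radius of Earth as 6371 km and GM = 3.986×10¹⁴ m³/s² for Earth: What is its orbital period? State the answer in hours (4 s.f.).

r = 6371 + 11450 = 17821 km = 1.7821×10⁷ m.
Kepler's third law: T = 2π√(r³/μ) = 2π√((1.782×10⁷)³ / 3.986×10¹⁴).
r³/μ = 1.420×10⁷ s², so T = 2π × 3.768×10³ = 2.368×10⁴ s.
Converting: 2.368×10⁴ s ÷ 3600 = 6.577 hours.

T ≈ 6.577 hours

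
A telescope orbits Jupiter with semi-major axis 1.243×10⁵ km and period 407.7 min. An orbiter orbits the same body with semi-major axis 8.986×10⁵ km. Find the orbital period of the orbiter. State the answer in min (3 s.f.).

Kepler's third law: T² ∝ a³, so T₂ = T₁ (a₂/a₁)^(3/2).
a₂/a₁ = 7.229, (a₂/a₁)^(3/2) = 19.44.
T₂ = 407.7 × 19.44 = 7925 min.

T₂ ≈ 7920 min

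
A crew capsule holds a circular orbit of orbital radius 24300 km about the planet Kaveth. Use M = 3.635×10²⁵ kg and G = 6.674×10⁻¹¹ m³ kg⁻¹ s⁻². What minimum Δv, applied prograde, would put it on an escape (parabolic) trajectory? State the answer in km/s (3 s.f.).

Δv ≈ 4.14 km/s

μ = GM = 6.674×10⁻¹¹ × 3.635×10²⁵ = 2.426×10¹⁵ m³/s².
r = 24300 km = 2.430×10⁷ m.
Circular speed v_c = √(μ/r) = 9992 m/s.
Escape speed v_esc = √(2μ/r) = √2 × v_c = 14130 m/s.
Δv = v_esc − v_c = 4139 m/s = 4.139 km/s.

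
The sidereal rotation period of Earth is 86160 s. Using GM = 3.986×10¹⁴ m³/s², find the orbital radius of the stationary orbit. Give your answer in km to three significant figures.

r_sync ≈ 42200 km

A synchronous orbit has period T, so by Kepler's third law a = (μT²/4π²)^(1/3).
μT²/4π² = 3.986×10¹⁴ × (8.616×10⁴)² / 39.48 = 7.495×10²² m³.
a = 4.216×10⁷ m = 42163 km.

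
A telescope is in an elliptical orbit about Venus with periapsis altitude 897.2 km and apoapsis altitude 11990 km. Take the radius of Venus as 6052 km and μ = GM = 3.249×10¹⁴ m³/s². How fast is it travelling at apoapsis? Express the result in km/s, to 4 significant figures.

v ≈ 3.165 km/s

r_p = 6052 + 897.2 = 6949.2 km = 6.9492×10⁶ m.
r_a = 6052 + 11990 = 18042 km = 1.8042×10⁷ m.
Semi-major axis a = (r_p + r_a)/2 = 12496 km = 1.250×10⁷ m.
Vis-viva: v² = μ(2/r − 1/a) = 3.249×10¹⁴ × (1.109×10⁻⁷ − 8.003×10⁻⁸) = 1.001×10⁷ m²/s².
v = 3165 m/s = 3.165 km/s.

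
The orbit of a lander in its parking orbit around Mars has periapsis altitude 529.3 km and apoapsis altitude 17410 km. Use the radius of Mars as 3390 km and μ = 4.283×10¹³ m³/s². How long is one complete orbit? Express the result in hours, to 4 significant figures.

r_p = 3390 + 529.3 = 3919.3 km = 3.9193×10⁶ m.
r_a = 3390 + 17410 = 20800 km = 2.0800×10⁷ m.
Semi-major axis a = (r_p + r_a)/2 = (3919.3 + 20800)/2 = 12360 km = 1.236×10⁷ m.
By Kepler's third law T = 2π√(a³/μ) = 2π × 6.639×10³ = 4.172×10⁴ s.
= 11.59 hours.

T ≈ 11.59 hours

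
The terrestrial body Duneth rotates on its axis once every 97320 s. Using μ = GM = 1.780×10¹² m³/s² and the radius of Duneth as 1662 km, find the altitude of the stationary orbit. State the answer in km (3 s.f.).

A synchronous orbit has period T, so by Kepler's third law a = (μT²/4π²)^(1/3).
μT²/4π² = 1.780×10¹² × (9.732×10⁴)² / 39.48 = 4.270×10²⁰ m³.
a = 7.530×10⁶ m = 7530.5 km.
Altitude h = a − R = 7530.5 − 1662 = 5868.5 km.

h_sync ≈ 5870 km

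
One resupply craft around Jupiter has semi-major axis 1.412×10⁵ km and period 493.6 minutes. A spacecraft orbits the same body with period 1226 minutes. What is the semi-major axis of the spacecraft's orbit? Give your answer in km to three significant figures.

a₂ ≈ 2.59×10⁵ km

Kepler's third law: a³ ∝ T², so a₂ = a₁ (T₂/T₁)^(2/3).
T₂/T₁ = 2.484, (T₂/T₁)^(2/3) = 1.834.
a₂ = 1.412×10⁵ × 1.834 = 2.590×10⁵ km.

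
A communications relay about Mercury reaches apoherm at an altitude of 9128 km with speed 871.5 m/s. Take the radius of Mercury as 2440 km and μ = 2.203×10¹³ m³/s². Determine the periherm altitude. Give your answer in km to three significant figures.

r_a = 2440 + 9128 = 11568 km = 1.157×10⁷ m.
Specific energy ε = v²/2 − μ/r = -1.525×10⁶ J/kg, so a = −μ/(2ε) = 7.225×10⁶ m.
The apsides satisfy r_p + r_a = 2a, so the periherm radius is 2a − r_a = 2.881×10⁶ m = 2881.4 km.
Periherm altitude = 2881.4 − 2440 = 441.36 km.

periherm altitude ≈ 441 km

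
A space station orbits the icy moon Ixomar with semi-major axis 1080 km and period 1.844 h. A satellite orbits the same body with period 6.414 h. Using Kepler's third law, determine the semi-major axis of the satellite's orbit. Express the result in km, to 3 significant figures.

a₂ ≈ 2480 km

Kepler's third law: a³ ∝ T², so a₂ = a₁ (T₂/T₁)^(2/3).
T₂/T₁ = 3.478, (T₂/T₁)^(2/3) = 2.296.
a₂ = 1080 × 2.296 = 2479 km.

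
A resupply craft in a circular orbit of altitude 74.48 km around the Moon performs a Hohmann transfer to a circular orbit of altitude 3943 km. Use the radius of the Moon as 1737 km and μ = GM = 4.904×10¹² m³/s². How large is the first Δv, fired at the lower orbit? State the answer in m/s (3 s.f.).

Δv ≈ 381 m/s

r₁ = 1737 + 74.48 = 1811.5 km = 1.8115×10⁶ m.
r₂ = 1737 + 3943 = 5680.0 km = 5.6800×10⁶ m.
Transfer ellipse a_t = (r₁ + r₂)/2 = 3.746×10⁶ m.
At r₁: circular v_c1 = √(μ/r₁) = 1645 m/s; transfer-perilune v_p = √[μ(2/r₁ − 1/a_t)] = 2026 m/s.
Δv₁ = v_p − v_c1 = 380.8 m/s.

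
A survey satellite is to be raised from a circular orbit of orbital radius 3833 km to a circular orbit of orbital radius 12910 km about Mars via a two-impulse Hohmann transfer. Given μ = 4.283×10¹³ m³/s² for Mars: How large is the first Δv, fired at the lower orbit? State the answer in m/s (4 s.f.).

r₁ = 3833 km = 3.833×10⁶ m.
r₂ = 12910 km = 1.291×10⁷ m.
Transfer ellipse a_t = (r₁ + r₂)/2 = 8.372×10⁶ m.
At r₁: circular v_c1 = √(μ/r₁) = 3343 m/s; transfer-periapsis v_p = √[μ(2/r₁ − 1/a_t)] = 4151 m/s.
Δv₁ = v_p − v_c1 = 808.4 m/s.

Δv ≈ 808.4 m/s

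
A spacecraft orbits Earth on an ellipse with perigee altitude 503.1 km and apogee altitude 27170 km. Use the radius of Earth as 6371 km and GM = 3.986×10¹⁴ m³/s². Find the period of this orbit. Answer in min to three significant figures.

T ≈ 476 min

r_p = 6371 + 503.1 = 6874.1 km = 6.8741×10⁶ m.
r_a = 6371 + 27170 = 33541 km = 3.3541×10⁷ m.
Semi-major axis a = (r_p + r_a)/2 = (6874.1 + 33541)/2 = 20208 km = 2.021×10⁷ m.
By Kepler's third law T = 2π√(a³/μ) = 2π × 4.550×10³ = 2.859×10⁴ s.
= 476.5 min.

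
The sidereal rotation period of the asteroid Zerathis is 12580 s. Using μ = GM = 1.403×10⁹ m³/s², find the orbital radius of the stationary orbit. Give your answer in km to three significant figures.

r_sync ≈ 178 km

A synchronous orbit has period T, so by Kepler's third law a = (μT²/4π²)^(1/3).
μT²/4π² = 1.403×10⁹ × (1.258×10⁴)² / 39.48 = 5.624×10¹⁵ m³.
a = 1.778×10⁵ m = 177.84 km.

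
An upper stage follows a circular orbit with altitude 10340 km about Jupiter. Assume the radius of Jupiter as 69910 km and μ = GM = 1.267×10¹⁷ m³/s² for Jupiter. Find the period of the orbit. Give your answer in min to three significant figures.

r = 69910 + 10340 = 80250 km = 8.0250×10⁷ m.
Kepler's third law: T = 2π√(r³/μ) = 2π√((8.025×10⁷)³ / 1.267×10¹⁷).
r³/μ = 4.079×10⁶ s², so T = 2π × 2.020×10³ = 1.269×10⁴ s.
Converting: 1.269×10⁴ s ÷ 60.00 = 211.5 min.

T ≈ 211 min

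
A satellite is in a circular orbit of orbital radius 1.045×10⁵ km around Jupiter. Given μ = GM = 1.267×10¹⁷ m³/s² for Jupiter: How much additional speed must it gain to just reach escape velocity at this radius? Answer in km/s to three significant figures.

r = 1.045×10⁵ km = 1.045×10⁸ m.
Circular speed v_c = √(μ/r) = 34820 m/s.
Escape speed v_esc = √(2μ/r) = √2 × v_c = 49240 m/s.
Δv = v_esc − v_c = 14420 m/s = 14.42 km/s.

Δv ≈ 14.4 km/s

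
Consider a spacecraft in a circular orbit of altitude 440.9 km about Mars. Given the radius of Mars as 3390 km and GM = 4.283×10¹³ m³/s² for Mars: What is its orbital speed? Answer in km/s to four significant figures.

r = 3390 + 440.9 = 3830.9 km = 3.8309×10⁶ m.
For a circular orbit v = √(μ/r) = √(4.283×10¹³ / 3.831×10⁶) = √(1.118×10⁷) = 3344 m/s.
That is 3.344 km/s.

v ≈ 3.344 km/s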